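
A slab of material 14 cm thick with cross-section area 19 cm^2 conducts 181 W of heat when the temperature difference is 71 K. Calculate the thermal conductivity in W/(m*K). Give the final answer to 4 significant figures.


k = Q*L / (A*dT)
L = 0.14 m, A = 1.9e-03 m^2
k = 181 * 0.14 / (1.9e-03 * 71)
k = 187.8 W/(m*K)


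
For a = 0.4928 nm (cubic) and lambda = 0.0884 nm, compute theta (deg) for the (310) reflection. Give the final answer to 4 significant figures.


d = a / sqrt(h^2+k^2+l^2)
d = 0.4928 / sqrt(10) = 0.155837 nm
lambda = 2*d*sin(theta)  =>  sin(theta) = lambda / (2*d)
sin(theta) = 0.0884 / (2 * 0.155837) = 0.28363
theta = 16.48 deg


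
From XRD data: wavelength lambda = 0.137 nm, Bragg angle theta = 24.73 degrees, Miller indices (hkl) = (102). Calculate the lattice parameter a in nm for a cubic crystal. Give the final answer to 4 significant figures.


d = lambda / (2*sin(theta))
d = 0.137 / (2*sin(24.73 deg))
d = 0.163741 nm
a = d * sqrt(h^2+k^2+l^2) = 0.163741 * sqrt(5)
a = 0.3661 nm


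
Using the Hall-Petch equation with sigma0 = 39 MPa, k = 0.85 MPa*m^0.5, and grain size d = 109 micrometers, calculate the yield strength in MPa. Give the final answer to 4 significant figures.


sigma_y = sigma0 + k / sqrt(d)
d = 109 um = 1.09e-04 m
sigma_y = 39 + 0.85 / sqrt(1.09e-04)
sigma_y = 120.4 MPa


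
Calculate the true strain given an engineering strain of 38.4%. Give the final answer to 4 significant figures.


epsilon_true = ln(1 + epsilon_eng)
epsilon_true = ln(1 + 0.384)
epsilon_true = 0.325


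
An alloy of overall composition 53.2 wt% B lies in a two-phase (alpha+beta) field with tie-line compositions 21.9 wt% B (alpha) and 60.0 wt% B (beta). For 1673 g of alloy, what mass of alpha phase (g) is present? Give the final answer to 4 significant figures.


f_alpha = (C_beta - C0) / (C_beta - C_alpha)
f_alpha = (60.0 - 53.2) / (60.0 - 21.9) = 0.178478
m_alpha = f_alpha * m_total = 0.178478 * 1673 = 298.6 g


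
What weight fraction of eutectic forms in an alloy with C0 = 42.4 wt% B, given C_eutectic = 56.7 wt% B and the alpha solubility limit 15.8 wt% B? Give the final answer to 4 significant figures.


f_primary = (C_e - C0) / (C_e - C_alpha_max)
f_primary = (56.7 - 42.4) / (56.7 - 15.8)
f_primary = 0.349633
f_eutectic = 1 - 0.349633 = 0.6504


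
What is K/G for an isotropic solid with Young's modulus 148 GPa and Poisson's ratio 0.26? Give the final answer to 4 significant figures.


G = E / (2*(1+nu))
G = 148 / (2*(1+0.26)) = 58.7302 GPa
K = E / (3*(1-2*nu))
K = 148 / (3*(1-2*0.26)) = 102.778 GPa
K/G = 102.778 / 58.7302 = 1.75


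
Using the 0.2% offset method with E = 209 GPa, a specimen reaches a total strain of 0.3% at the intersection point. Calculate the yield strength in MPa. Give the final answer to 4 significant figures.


Offset strain = 0.002
Elastic strain at yield = total_strain - offset = 3e-03 - 0.002 = 1e-03
sigma_y = E * elastic_strain = 209000 * 1e-03
sigma_y = 209 MPa


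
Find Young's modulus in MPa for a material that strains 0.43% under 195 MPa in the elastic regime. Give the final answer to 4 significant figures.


E = sigma / epsilon
epsilon = 0.43% = 4.3e-03
E = 195 / 4.3e-03
E = 45350 MPa


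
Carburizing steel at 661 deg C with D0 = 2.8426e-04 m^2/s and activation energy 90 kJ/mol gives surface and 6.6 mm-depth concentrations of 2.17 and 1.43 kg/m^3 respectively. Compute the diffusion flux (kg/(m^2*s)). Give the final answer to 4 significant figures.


Step 1: D = D0 * exp(-Qd/(R*T))
T = 661 + 273.15 = 934.15 K
D = 2.8426e-04 * exp(-90e3 / (8.314 * 934.15)) = 2.63649e-09 m^2/s
Step 2: J = D * (C1 - C2) / dx
J = 2.63649e-09 * (2.17 - 1.43) / 6.6e-03
J = 2.956e-07 kg/(m^2*s)


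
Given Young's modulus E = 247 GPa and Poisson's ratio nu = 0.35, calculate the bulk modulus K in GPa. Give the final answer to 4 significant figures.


K = E / (3*(1-2*nu))
K = 247 / (3*(1-2*0.35))
K = 274.4 GPa


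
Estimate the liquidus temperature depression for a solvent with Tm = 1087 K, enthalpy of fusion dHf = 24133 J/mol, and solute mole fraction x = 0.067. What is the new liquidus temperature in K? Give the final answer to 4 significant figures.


dT = R*Tm^2*x / dHf
dT = 8.314 * 1087^2 * 0.067 / 24133
dT = 27.273 K
T_new = 1087 - 27.273 = 1060 K


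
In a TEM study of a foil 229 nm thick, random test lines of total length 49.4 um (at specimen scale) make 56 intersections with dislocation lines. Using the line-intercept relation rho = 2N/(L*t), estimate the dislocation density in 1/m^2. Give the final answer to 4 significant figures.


rho = 2N / (L * t)
L = 49.4 um = 4.94e-05 m, t = 229 nm = 2.29e-07 m
rho = 2 * 56 / (4.94e-05 * 2.29e-07)
rho = 9.9e+12 1/m^2


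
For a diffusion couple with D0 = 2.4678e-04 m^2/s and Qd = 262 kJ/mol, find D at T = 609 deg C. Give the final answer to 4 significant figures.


D = D0 * exp(-Qd / (R*T))
T = 882.15 K
D = 2.4678e-04 * exp(-262e3 / (8.314 * 882.15))
D = 7.55e-20 m^2/s


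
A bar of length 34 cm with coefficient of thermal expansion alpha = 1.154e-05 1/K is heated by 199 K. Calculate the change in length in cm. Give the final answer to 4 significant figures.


dL = L0 * alpha * dT
dL = 34 * 1.154e-05 * 199
dL = 0.07808 cm


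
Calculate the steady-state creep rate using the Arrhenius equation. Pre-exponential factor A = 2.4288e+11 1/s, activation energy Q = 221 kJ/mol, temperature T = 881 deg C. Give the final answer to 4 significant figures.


rate = A * exp(-Q / (R*T))
T = 881 + 273.15 = 1154.15 K
rate = 2.4288e+11 * exp(-221e3 / (8.314 * 1154.15))
rate = 24.15 1/s


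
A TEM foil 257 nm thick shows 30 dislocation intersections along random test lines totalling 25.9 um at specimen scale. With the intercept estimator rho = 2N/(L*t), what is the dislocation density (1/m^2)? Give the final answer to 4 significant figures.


rho = 2N / (L * t)
L = 25.9 um = 2.59e-05 m, t = 257 nm = 2.57e-07 m
rho = 2 * 30 / (2.59e-05 * 2.57e-07)
rho = 9.014e+12 1/m^2


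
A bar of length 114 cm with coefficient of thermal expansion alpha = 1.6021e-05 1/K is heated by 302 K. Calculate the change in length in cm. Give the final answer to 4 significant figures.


dL = L0 * alpha * dT
dL = 114 * 1.6021e-05 * 302
dL = 0.5516 cm


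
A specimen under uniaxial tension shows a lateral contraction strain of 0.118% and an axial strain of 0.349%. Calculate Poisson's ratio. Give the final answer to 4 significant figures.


nu = -epsilon_lat / epsilon_axial
Lateral strain is contraction (negative), so using magnitudes:
nu = 0.118 / 0.349
nu = 0.3381


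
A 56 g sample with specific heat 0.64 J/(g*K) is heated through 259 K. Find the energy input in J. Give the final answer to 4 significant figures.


Q = m * cp * dT
Q = 56 * 0.64 * 259
Q = 9283 J


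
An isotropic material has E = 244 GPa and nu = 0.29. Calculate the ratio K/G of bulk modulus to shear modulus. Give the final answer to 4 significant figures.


G = E / (2*(1+nu))
G = 244 / (2*(1+0.29)) = 94.5736 GPa
K = E / (3*(1-2*nu))
K = 244 / (3*(1-2*0.29)) = 193.651 GPa
K/G = 193.651 / 94.5736 = 2.048


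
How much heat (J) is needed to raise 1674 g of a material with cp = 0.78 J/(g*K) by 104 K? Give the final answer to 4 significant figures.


Q = m * cp * dT
Q = 1674 * 0.78 * 104
Q = 135800 J


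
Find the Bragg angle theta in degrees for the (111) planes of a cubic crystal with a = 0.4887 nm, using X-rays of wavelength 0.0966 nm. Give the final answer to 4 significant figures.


d = a / sqrt(h^2+k^2+l^2)
d = 0.4887 / sqrt(3) = 0.282151 nm
lambda = 2*d*sin(theta)  =>  sin(theta) = lambda / (2*d)
sin(theta) = 0.0966 / (2 * 0.282151) = 0.171185
theta = 9.857 deg


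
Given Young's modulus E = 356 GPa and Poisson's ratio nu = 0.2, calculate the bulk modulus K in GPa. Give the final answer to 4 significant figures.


K = E / (3*(1-2*nu))
K = 356 / (3*(1-2*0.2))
K = 197.8 GPa


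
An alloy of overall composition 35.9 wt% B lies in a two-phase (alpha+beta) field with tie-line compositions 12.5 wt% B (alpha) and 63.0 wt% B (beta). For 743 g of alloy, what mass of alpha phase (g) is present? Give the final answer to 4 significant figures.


f_alpha = (C_beta - C0) / (C_beta - C_alpha)
f_alpha = (63.0 - 35.9) / (63.0 - 12.5) = 0.536634
m_alpha = f_alpha * m_total = 0.536634 * 743 = 398.7 g


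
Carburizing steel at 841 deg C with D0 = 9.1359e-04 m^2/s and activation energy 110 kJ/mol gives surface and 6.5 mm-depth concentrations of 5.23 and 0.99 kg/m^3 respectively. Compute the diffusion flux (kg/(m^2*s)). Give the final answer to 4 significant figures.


Step 1: D = D0 * exp(-Qd/(R*T))
T = 841 + 273.15 = 1114.15 K
D = 9.1359e-04 * exp(-110e3 / (8.314 * 1114.15)) = 6.35976e-09 m^2/s
Step 2: J = D * (C1 - C2) / dx
J = 6.35976e-09 * (5.23 - 0.99) / 6.5e-03
J = 4.149e-06 kg/(m^2*s)


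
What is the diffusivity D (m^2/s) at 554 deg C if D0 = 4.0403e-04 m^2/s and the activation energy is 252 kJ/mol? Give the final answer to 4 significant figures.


D = D0 * exp(-Qd / (R*T))
T = 827.15 K
D = 4.0403e-04 * exp(-252e3 / (8.314 * 827.15))
D = 4.92e-20 m^2/s


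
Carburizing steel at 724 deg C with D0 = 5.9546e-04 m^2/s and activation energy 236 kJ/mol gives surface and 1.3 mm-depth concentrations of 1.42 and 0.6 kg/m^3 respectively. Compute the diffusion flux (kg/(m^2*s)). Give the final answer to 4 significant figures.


Step 1: D = D0 * exp(-Qd/(R*T))
T = 724 + 273.15 = 997.15 K
D = 5.9546e-04 * exp(-236e3 / (8.314 * 997.15)) = 2.58106e-16 m^2/s
Step 2: J = D * (C1 - C2) / dx
J = 2.58106e-16 * (1.42 - 0.6) / 1.3e-03
J = 1.628e-13 kg/(m^2*s)


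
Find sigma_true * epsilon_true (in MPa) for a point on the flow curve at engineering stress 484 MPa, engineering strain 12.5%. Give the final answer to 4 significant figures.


sigma_true = sigma_eng * (1 + epsilon_eng)
sigma_true = 484 * (1 + 0.125) = 544.5 MPa
epsilon_true = ln(1 + epsilon_eng)
epsilon_true = ln(1 + 0.125) = 0.117783
sigma_true * epsilon_true = 544.5 * 0.117783 = 64.13 MPa


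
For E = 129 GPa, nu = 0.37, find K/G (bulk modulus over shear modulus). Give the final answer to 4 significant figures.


G = E / (2*(1+nu))
G = 129 / (2*(1+0.37)) = 47.0803 GPa
K = E / (3*(1-2*nu))
K = 129 / (3*(1-2*0.37)) = 165.385 GPa
K/G = 165.385 / 47.0803 = 3.513


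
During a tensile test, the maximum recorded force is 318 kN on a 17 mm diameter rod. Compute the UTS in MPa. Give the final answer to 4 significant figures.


A0 = pi*(d/2)^2 = pi*(17/2)^2 = 226.98 mm^2
UTS = F_max / A0 = 318*1000 / 226.98
UTS = 1401 MPa


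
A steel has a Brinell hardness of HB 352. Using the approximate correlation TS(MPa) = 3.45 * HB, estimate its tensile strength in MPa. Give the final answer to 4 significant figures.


TS (MPa) = 3.45 * HB
TS = 3.45 * 352
TS = 1214 MPa


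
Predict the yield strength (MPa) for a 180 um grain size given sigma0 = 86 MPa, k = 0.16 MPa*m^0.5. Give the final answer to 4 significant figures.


sigma_y = sigma0 + k / sqrt(d)
d = 180 um = 1.8e-04 m
sigma_y = 86 + 0.16 / sqrt(1.8e-04)
sigma_y = 97.93 MPa


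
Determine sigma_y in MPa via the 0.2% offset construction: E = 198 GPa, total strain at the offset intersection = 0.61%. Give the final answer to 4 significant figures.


Offset strain = 0.002
Elastic strain at yield = total_strain - offset = 6.1e-03 - 0.002 = 4.1e-03
sigma_y = E * elastic_strain = 198000 * 4.1e-03
sigma_y = 811.8 MPa


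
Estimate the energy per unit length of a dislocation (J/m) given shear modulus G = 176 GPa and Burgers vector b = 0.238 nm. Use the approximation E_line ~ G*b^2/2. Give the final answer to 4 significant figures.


E = G*b^2/2
b = 0.238 nm = 2.38e-10 m
G = 176 GPa = 1.76e+11 Pa
E = 0.5 * 1.76e+11 * (2.38e-10)^2
E = 4.985e-09 J/m


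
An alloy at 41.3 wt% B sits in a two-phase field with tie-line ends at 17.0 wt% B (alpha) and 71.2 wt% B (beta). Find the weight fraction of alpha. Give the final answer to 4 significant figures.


f_alpha = (C_beta - C0) / (C_beta - C_alpha)
f_alpha = (71.2 - 41.3) / (71.2 - 17.0)
f_alpha = 0.5517


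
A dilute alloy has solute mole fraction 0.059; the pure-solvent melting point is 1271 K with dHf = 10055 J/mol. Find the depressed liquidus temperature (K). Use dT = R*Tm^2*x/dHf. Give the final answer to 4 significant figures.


dT = R*Tm^2*x / dHf
dT = 8.314 * 1271^2 * 0.059 / 10055
dT = 78.8081 K
T_new = 1271 - 78.8081 = 1192 K


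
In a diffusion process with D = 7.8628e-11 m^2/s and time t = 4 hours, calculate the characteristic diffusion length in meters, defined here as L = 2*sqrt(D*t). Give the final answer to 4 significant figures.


t = 4 hr = 14400 s
Diffusion length = 2*sqrt(D*t)
= 2*sqrt(7.8628e-11 * 14400)
= 2.128e-03 m


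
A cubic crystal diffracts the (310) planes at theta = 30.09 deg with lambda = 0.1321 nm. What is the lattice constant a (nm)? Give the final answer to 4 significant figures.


d = lambda / (2*sin(theta))
d = 0.1321 / (2*sin(30.09 deg))
d = 0.131742 nm
a = d * sqrt(h^2+k^2+l^2) = 0.131742 * sqrt(10)
a = 0.4166 nm


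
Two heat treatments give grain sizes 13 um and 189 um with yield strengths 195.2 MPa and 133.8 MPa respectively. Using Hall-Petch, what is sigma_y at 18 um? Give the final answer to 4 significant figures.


sigma_y = sigma0 + k / sqrt(d)
1/sqrt(d1) = 1/sqrt(1.3e-05) = 277.35;  1/sqrt(d2) = 72.7393
k = (sigma1 - sigma2) / (1/sqrt(d1) - 1/sqrt(d2)) = (195.2 - 133.8) / (277.35 - 72.7393) = 0.300082 MPa*m^0.5
sigma0 = sigma1 - k/sqrt(d1) = 195.2 - 0.300082*277.35 = 111.972 MPa
sigma_y(d3) = 111.972 + 0.300082 / sqrt(1.8e-05) = 182.7 MPa


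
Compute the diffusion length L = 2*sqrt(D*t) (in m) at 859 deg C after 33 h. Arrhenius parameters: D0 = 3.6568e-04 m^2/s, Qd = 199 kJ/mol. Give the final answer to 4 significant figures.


Step 1: D = D0 * exp(-Qd/(R*T))
T = 1132.15 K
D = 3.6568e-04 * exp(-199e3 / (8.314 * 1132.15)) = 2.40655e-13 m^2/s
Step 2: L = 2*sqrt(D*t)
t = 33 h = 118800 s
L = 2*sqrt(2.40655e-13 * 118800) = 3.382e-04 m


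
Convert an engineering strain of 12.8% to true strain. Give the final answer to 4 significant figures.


epsilon_true = ln(1 + epsilon_eng)
epsilon_true = ln(1 + 0.128)
epsilon_true = 0.1204


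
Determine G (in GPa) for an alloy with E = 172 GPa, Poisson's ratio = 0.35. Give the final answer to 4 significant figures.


G = E / (2*(1+nu))
G = 172 / (2*(1+0.35))
G = 63.7 GPa


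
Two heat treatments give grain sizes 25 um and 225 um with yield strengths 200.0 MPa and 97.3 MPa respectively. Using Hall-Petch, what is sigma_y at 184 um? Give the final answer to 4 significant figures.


sigma_y = sigma0 + k / sqrt(d)
1/sqrt(d1) = 1/sqrt(2.5e-05) = 200;  1/sqrt(d2) = 66.6667
k = (sigma1 - sigma2) / (1/sqrt(d1) - 1/sqrt(d2)) = (200.0 - 97.3) / (200 - 66.6667) = 0.77025 MPa*m^0.5
sigma0 = sigma1 - k/sqrt(d1) = 200.0 - 0.77025*200 = 45.95 MPa
sigma_y(d3) = 45.95 + 0.77025 / sqrt(1.84e-04) = 102.7 MPa


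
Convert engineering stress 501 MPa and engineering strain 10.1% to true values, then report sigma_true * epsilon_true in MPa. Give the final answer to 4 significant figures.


sigma_true = sigma_eng * (1 + epsilon_eng)
sigma_true = 501 * (1 + 0.101) = 551.601 MPa
epsilon_true = ln(1 + epsilon_eng)
epsilon_true = ln(1 + 0.101) = 0.0962189
sigma_true * epsilon_true = 551.601 * 0.0962189 = 53.07 MPa


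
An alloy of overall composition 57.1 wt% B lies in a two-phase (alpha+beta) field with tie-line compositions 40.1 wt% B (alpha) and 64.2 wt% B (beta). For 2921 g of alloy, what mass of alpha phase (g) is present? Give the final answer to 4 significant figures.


f_alpha = (C_beta - C0) / (C_beta - C_alpha)
f_alpha = (64.2 - 57.1) / (64.2 - 40.1) = 0.294606
m_alpha = f_alpha * m_total = 0.294606 * 2921 = 860.5 g


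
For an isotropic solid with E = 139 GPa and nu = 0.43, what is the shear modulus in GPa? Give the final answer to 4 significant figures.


G = E / (2*(1+nu))
G = 139 / (2*(1+0.43))
G = 48.6 GPa


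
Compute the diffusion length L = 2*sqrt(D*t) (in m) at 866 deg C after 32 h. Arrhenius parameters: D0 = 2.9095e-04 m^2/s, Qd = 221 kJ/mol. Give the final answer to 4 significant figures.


Step 1: D = D0 * exp(-Qd/(R*T))
T = 1139.15 K
D = 2.9095e-04 * exp(-221e3 / (8.314 * 1139.15)) = 2.13652e-14 m^2/s
Step 2: L = 2*sqrt(D*t)
t = 32 h = 115200 s
L = 2*sqrt(2.13652e-14 * 115200) = 9.922e-05 m


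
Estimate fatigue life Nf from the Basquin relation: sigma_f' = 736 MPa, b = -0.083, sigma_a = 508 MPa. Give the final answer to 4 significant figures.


sigma_a = sigma_f' * (2*Nf)^b
2*Nf = (sigma_a / sigma_f')^(1/b)
2*Nf = (508 / 736)^(1/-0.083)
2*Nf = 87.0821
Nf = 43.54 cycles


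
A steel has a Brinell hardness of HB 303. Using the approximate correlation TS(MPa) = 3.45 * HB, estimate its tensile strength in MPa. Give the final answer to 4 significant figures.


TS (MPa) = 3.45 * HB
TS = 3.45 * 303
TS = 1045 MPa


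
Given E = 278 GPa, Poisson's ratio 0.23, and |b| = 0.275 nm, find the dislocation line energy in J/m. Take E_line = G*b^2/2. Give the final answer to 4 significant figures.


Step 1: G = E / (2*(1+nu))
G = 278 / (2*(1+0.23)) = 113.008 GPa = 1.13008e+11 Pa
Step 2: E_line = G*b^2/2
b = 0.275 nm = 2.75e-10 m
E_line = 0.5 * 1.13008e+11 * (2.75e-10)^2 = 4.273e-09 J/m


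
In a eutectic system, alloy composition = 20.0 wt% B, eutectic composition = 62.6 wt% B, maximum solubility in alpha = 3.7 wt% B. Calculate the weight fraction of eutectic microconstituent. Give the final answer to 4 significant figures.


f_primary = (C_e - C0) / (C_e - C_alpha_max)
f_primary = (62.6 - 20.0) / (62.6 - 3.7)
f_primary = 0.72326
f_eutectic = 1 - 0.72326 = 0.2767


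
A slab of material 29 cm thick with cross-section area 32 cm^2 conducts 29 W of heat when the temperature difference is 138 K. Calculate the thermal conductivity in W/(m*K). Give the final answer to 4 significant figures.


k = Q*L / (A*dT)
L = 0.29 m, A = 3.2e-03 m^2
k = 29 * 0.29 / (3.2e-03 * 138)
k = 19.04 W/(m*K)


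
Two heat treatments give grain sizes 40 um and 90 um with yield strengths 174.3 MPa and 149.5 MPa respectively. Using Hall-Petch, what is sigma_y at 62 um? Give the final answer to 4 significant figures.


sigma_y = sigma0 + k / sqrt(d)
1/sqrt(d1) = 1/sqrt(4e-05) = 158.114;  1/sqrt(d2) = 105.409
k = (sigma1 - sigma2) / (1/sqrt(d1) - 1/sqrt(d2)) = (174.3 - 149.5) / (158.114 - 105.409) = 0.470547 MPa*m^0.5
sigma0 = sigma1 - k/sqrt(d1) = 174.3 - 0.470547*158.114 = 99.9 MPa
sigma_y(d3) = 99.9 + 0.470547 / sqrt(6.2e-05) = 159.7 MPa


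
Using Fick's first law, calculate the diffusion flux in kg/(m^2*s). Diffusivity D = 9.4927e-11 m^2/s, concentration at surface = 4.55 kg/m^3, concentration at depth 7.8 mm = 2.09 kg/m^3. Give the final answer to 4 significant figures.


J = -D * (dC/dx) = D * (C1 - C2) / dx
J = 9.4927e-11 * (4.55 - 2.09) / 7.8e-03
J = 2.994e-08 kg/(m^2*s)


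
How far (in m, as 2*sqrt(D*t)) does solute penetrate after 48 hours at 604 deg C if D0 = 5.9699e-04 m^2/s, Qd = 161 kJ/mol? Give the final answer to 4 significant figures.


Step 1: D = D0 * exp(-Qd/(R*T))
T = 877.15 K
D = 5.9699e-04 * exp(-161e3 / (8.314 * 877.15)) = 1.54172e-13 m^2/s
Step 2: L = 2*sqrt(D*t)
t = 48 h = 172800 s
L = 2*sqrt(1.54172e-13 * 172800) = 3.264e-04 m


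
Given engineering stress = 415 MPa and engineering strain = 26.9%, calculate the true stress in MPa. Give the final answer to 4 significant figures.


sigma_true = sigma_eng * (1 + epsilon_eng)
sigma_true = 415 * (1 + 0.269)
sigma_true = 526.6 MPa


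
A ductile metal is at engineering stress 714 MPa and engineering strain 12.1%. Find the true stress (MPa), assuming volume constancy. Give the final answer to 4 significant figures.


sigma_true = sigma_eng * (1 + epsilon_eng)
sigma_true = 714 * (1 + 0.121)
sigma_true = 800.4 MPa


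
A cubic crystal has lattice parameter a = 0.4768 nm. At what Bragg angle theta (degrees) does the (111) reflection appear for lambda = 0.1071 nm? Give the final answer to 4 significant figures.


d = a / sqrt(h^2+k^2+l^2)
d = 0.4768 / sqrt(3) = 0.275281 nm
lambda = 2*d*sin(theta)  =>  sin(theta) = lambda / (2*d)
sin(theta) = 0.1071 / (2 * 0.275281) = 0.194529
theta = 11.22 deg


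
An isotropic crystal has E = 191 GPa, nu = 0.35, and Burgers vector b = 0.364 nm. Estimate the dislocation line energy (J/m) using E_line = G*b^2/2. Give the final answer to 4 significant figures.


Step 1: G = E / (2*(1+nu))
G = 191 / (2*(1+0.35)) = 70.7407 GPa = 7.07407e+10 Pa
Step 2: E_line = G*b^2/2
b = 0.364 nm = 3.64e-10 m
E_line = 0.5 * 7.07407e+10 * (3.64e-10)^2 = 4.686e-09 J/m


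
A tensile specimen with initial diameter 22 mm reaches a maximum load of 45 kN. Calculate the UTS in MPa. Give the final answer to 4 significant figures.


A0 = pi*(d/2)^2 = pi*(22/2)^2 = 380.133 mm^2
UTS = F_max / A0 = 45*1000 / 380.133
UTS = 118.4 MPa


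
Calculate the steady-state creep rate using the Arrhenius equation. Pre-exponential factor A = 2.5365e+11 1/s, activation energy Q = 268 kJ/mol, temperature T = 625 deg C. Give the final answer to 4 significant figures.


rate = A * exp(-Q / (R*T))
T = 625 + 273.15 = 898.15 K
rate = 2.5365e+11 * exp(-268e3 / (8.314 * 898.15))
rate = 6.566e-05 1/s


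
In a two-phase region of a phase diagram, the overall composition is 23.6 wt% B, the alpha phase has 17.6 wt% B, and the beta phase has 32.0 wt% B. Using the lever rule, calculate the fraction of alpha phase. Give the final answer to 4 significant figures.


f_alpha = (C_beta - C0) / (C_beta - C_alpha)
f_alpha = (32.0 - 23.6) / (32.0 - 17.6)
f_alpha = 0.5833


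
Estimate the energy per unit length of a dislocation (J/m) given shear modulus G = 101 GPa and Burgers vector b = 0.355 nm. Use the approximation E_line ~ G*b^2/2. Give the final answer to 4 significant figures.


E = G*b^2/2
b = 0.355 nm = 3.55e-10 m
G = 101 GPa = 1.01e+11 Pa
E = 0.5 * 1.01e+11 * (3.55e-10)^2
E = 6.364e-09 J/m


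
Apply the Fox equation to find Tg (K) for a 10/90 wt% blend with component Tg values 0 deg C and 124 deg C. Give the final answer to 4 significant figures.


1/Tg = w1/Tg1 + w2/Tg2 (in Kelvin)
Tg1 = 273.15 K, Tg2 = 397.15 K
1/Tg = 0.1/273.15 + 0.9/397.15
Tg = 379.9 K


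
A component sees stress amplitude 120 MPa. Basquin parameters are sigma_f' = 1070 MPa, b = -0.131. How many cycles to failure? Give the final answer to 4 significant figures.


sigma_a = sigma_f' * (2*Nf)^b
2*Nf = (sigma_a / sigma_f')^(1/b)
2*Nf = (120 / 1070)^(1/-0.131)
2*Nf = 1.79248e+07
Nf = 8.962e+06 cycles


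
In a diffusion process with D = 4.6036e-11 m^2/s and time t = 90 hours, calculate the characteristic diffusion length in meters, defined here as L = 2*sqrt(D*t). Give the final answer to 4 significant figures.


t = 90 hr = 324000 s
Diffusion length = 2*sqrt(D*t)
= 2*sqrt(4.6036e-11 * 324000)
= 7.724e-03 m


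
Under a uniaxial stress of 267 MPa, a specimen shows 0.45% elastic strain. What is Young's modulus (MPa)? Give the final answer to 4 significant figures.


E = sigma / epsilon
epsilon = 0.45% = 4.5e-03
E = 267 / 4.5e-03
E = 59330 MPa


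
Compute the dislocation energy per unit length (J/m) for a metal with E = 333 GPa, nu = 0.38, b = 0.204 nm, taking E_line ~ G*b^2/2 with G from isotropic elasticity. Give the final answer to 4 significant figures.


Step 1: G = E / (2*(1+nu))
G = 333 / (2*(1+0.38)) = 120.652 GPa = 1.20652e+11 Pa
Step 2: E_line = G*b^2/2
b = 0.204 nm = 2.04e-10 m
E_line = 0.5 * 1.20652e+11 * (2.04e-10)^2 = 2.511e-09 J/m


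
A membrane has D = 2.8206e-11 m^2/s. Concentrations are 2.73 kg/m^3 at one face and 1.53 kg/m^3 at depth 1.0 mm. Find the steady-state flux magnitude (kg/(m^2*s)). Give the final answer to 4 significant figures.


J = -D * (dC/dx) = D * (C1 - C2) / dx
J = 2.8206e-11 * (2.73 - 1.53) / 1e-03
J = 3.385e-08 kg/(m^2*s)


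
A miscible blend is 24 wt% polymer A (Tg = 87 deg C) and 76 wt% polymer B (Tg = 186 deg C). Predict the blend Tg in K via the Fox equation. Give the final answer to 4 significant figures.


1/Tg = w1/Tg1 + w2/Tg2 (in Kelvin)
Tg1 = 360.15 K, Tg2 = 459.15 K
1/Tg = 0.24/360.15 + 0.76/459.15
Tg = 430.7 K


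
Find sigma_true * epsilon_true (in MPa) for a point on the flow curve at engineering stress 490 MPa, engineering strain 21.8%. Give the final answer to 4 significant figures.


sigma_true = sigma_eng * (1 + epsilon_eng)
sigma_true = 490 * (1 + 0.218) = 596.82 MPa
epsilon_true = ln(1 + epsilon_eng)
epsilon_true = ln(1 + 0.218) = 0.19721
sigma_true * epsilon_true = 596.82 * 0.19721 = 117.7 MPa


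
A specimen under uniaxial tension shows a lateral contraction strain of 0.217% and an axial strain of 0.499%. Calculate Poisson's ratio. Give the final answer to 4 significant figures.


nu = -epsilon_lat / epsilon_axial
Lateral strain is contraction (negative), so using magnitudes:
nu = 0.217 / 0.499
nu = 0.4349


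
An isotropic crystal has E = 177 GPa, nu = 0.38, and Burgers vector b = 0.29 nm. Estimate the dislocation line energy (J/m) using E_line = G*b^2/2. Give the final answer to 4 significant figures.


Step 1: G = E / (2*(1+nu))
G = 177 / (2*(1+0.38)) = 64.1304 GPa = 6.41304e+10 Pa
Step 2: E_line = G*b^2/2
b = 0.29 nm = 2.9e-10 m
E_line = 0.5 * 6.41304e+10 * (2.9e-10)^2 = 2.697e-09 J/m


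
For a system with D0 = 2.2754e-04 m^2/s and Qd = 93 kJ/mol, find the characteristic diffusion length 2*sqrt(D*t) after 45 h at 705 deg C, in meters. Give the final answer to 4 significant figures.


Step 1: D = D0 * exp(-Qd/(R*T))
T = 978.15 K
D = 2.2754e-04 * exp(-93e3 / (8.314 * 978.15)) = 2.45778e-09 m^2/s
Step 2: L = 2*sqrt(D*t)
t = 45 h = 162000 s
L = 2*sqrt(2.45778e-09 * 162000) = 0.03991 m


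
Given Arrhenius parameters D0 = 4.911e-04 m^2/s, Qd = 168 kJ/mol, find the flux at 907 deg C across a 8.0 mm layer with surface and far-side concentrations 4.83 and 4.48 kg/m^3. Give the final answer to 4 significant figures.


Step 1: D = D0 * exp(-Qd/(R*T))
T = 907 + 273.15 = 1180.15 K
D = 4.911e-04 * exp(-168e3 / (8.314 * 1180.15)) = 1.79908e-11 m^2/s
Step 2: J = D * (C1 - C2) / dx
J = 1.79908e-11 * (4.83 - 4.48) / 8e-03
J = 7.871e-10 kg/(m^2*s)


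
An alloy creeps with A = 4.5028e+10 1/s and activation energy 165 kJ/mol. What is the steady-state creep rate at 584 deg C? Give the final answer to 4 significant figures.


rate = A * exp(-Q / (R*T))
T = 584 + 273.15 = 857.15 K
rate = 4.5028e+10 * exp(-165e3 / (8.314 * 857.15))
rate = 3.963 1/s


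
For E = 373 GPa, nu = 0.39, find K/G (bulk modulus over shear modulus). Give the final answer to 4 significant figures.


G = E / (2*(1+nu))
G = 373 / (2*(1+0.39)) = 134.173 GPa
K = E / (3*(1-2*nu))
K = 373 / (3*(1-2*0.39)) = 565.152 GPa
K/G = 565.152 / 134.173 = 4.212


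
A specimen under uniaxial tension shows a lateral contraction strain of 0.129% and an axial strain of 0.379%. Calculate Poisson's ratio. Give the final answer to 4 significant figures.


nu = -epsilon_lat / epsilon_axial
Lateral strain is contraction (negative), so using magnitudes:
nu = 0.129 / 0.379
nu = 0.3404


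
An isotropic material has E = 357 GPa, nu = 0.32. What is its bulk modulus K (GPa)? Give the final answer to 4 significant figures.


K = E / (3*(1-2*nu))
K = 357 / (3*(1-2*0.32))
K = 330.6 GPa


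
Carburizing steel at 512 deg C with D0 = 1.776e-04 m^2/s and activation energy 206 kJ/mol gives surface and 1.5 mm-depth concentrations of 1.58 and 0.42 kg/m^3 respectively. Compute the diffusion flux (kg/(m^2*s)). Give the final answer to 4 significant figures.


Step 1: D = D0 * exp(-Qd/(R*T))
T = 512 + 273.15 = 785.15 K
D = 1.776e-04 * exp(-206e3 / (8.314 * 785.15)) = 3.50052e-18 m^2/s
Step 2: J = D * (C1 - C2) / dx
J = 3.50052e-18 * (1.58 - 0.42) / 1.5e-03
J = 2.707e-15 kg/(m^2*s)


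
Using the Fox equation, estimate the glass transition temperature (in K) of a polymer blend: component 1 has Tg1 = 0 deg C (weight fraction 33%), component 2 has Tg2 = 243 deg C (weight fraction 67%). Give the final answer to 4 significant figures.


1/Tg = w1/Tg1 + w2/Tg2 (in Kelvin)
Tg1 = 273.15 K, Tg2 = 516.15 K
1/Tg = 0.33/273.15 + 0.67/516.15
Tg = 399 K


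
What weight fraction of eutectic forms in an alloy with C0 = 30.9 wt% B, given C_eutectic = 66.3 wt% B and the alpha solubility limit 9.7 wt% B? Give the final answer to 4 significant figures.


f_primary = (C_e - C0) / (C_e - C_alpha_max)
f_primary = (66.3 - 30.9) / (66.3 - 9.7)
f_primary = 0.625442
f_eutectic = 1 - 0.625442 = 0.3746


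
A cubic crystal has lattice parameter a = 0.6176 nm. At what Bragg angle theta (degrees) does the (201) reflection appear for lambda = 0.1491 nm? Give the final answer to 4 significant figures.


d = a / sqrt(h^2+k^2+l^2)
d = 0.6176 / sqrt(5) = 0.276199 nm
lambda = 2*d*sin(theta)  =>  sin(theta) = lambda / (2*d)
sin(theta) = 0.1491 / (2 * 0.276199) = 0.269914
theta = 15.66 deg


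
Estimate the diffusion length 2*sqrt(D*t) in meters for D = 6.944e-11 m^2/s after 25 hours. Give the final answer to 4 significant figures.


t = 25 hr = 90000 s
Diffusion length = 2*sqrt(D*t)
= 2*sqrt(6.944e-11 * 90000)
= 5e-03 m


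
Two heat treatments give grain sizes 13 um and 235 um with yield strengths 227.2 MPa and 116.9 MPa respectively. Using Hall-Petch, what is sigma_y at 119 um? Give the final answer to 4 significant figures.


sigma_y = sigma0 + k / sqrt(d)
1/sqrt(d1) = 1/sqrt(1.3e-05) = 277.35;  1/sqrt(d2) = 65.2328
k = (sigma1 - sigma2) / (1/sqrt(d1) - 1/sqrt(d2)) = (227.2 - 116.9) / (277.35 - 65.2328) = 0.519995 MPa*m^0.5
sigma0 = sigma1 - k/sqrt(d1) = 227.2 - 0.519995*277.35 = 82.9792 MPa
sigma_y(d3) = 82.9792 + 0.519995 / sqrt(1.19e-04) = 130.6 MPa


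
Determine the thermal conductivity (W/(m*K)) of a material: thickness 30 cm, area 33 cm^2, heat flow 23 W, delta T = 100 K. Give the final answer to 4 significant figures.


k = Q*L / (A*dT)
L = 0.3 m, A = 3.3e-03 m^2
k = 23 * 0.3 / (3.3e-03 * 100)
k = 20.91 W/(m*K)


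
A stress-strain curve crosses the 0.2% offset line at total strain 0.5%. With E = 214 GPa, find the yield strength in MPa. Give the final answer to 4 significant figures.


Offset strain = 0.002
Elastic strain at yield = total_strain - offset = 5e-03 - 0.002 = 3e-03
sigma_y = E * elastic_strain = 214000 * 3e-03
sigma_y = 642 MPa


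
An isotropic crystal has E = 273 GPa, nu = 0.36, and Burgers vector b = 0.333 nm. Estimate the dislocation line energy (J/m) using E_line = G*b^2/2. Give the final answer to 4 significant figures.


Step 1: G = E / (2*(1+nu))
G = 273 / (2*(1+0.36)) = 100.368 GPa = 1.00368e+11 Pa
Step 2: E_line = G*b^2/2
b = 0.333 nm = 3.33e-10 m
E_line = 0.5 * 1.00368e+11 * (3.33e-10)^2 = 5.565e-09 J/m


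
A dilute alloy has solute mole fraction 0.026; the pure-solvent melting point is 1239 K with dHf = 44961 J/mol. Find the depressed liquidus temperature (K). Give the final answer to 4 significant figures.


dT = R*Tm^2*x / dHf
dT = 8.314 * 1239^2 * 0.026 / 44961
dT = 7.38057 K
T_new = 1239 - 7.38057 = 1232 K


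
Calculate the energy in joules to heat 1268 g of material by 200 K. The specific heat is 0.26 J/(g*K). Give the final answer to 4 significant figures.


Q = m * cp * dT
Q = 1268 * 0.26 * 200
Q = 65940 J


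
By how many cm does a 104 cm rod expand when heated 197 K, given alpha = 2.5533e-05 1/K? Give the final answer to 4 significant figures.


dL = L0 * alpha * dT
dL = 104 * 2.5533e-05 * 197
dL = 0.5231 cm


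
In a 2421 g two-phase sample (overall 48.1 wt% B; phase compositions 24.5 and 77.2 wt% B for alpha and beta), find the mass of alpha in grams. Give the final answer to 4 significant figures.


f_alpha = (C_beta - C0) / (C_beta - C_alpha)
f_alpha = (77.2 - 48.1) / (77.2 - 24.5) = 0.552182
m_alpha = f_alpha * m_total = 0.552182 * 2421 = 1337 g


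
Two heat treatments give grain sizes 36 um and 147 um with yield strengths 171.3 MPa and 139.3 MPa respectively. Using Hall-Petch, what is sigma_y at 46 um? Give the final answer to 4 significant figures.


sigma_y = sigma0 + k / sqrt(d)
1/sqrt(d1) = 1/sqrt(3.6e-05) = 166.667;  1/sqrt(d2) = 82.4786
k = (sigma1 - sigma2) / (1/sqrt(d1) - 1/sqrt(d2)) = (171.3 - 139.3) / (166.667 - 82.4786) = 0.380101 MPa*m^0.5
sigma0 = sigma1 - k/sqrt(d1) = 171.3 - 0.380101*166.667 = 107.95 MPa
sigma_y(d3) = 107.95 + 0.380101 / sqrt(4.6e-05) = 164 MPa


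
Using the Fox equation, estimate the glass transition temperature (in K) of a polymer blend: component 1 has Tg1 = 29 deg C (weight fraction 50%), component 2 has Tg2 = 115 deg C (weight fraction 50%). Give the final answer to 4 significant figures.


1/Tg = w1/Tg1 + w2/Tg2 (in Kelvin)
Tg1 = 302.15 K, Tg2 = 388.15 K
1/Tg = 0.5/302.15 + 0.5/388.15
Tg = 339.8 K


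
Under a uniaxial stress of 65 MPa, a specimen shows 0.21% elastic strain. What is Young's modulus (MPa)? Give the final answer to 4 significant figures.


E = sigma / epsilon
epsilon = 0.21% = 2.1e-03
E = 65 / 2.1e-03
E = 30950 MPa


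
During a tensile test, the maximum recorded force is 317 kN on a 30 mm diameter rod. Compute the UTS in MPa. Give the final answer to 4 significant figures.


A0 = pi*(d/2)^2 = pi*(30/2)^2 = 706.858 mm^2
UTS = F_max / A0 = 317*1000 / 706.858
UTS = 448.5 MPa


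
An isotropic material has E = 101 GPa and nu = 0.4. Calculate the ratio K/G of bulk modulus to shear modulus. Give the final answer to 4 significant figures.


G = E / (2*(1+nu))
G = 101 / (2*(1+0.4)) = 36.0714 GPa
K = E / (3*(1-2*nu))
K = 101 / (3*(1-2*0.4)) = 168.333 GPa
K/G = 168.333 / 36.0714 = 4.667


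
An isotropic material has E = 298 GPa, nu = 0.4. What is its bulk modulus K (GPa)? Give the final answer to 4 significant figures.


K = E / (3*(1-2*nu))
K = 298 / (3*(1-2*0.4))
K = 496.7 GPa


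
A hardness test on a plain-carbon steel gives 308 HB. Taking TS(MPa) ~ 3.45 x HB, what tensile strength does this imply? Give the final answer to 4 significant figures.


TS (MPa) = 3.45 * HB
TS = 3.45 * 308
TS = 1063 MPa


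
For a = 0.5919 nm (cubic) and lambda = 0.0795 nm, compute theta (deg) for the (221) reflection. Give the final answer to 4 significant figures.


d = a / sqrt(h^2+k^2+l^2)
d = 0.5919 / sqrt(9) = 0.1973 nm
lambda = 2*d*sin(theta)  =>  sin(theta) = lambda / (2*d)
sin(theta) = 0.0795 / (2 * 0.1973) = 0.20147
theta = 11.62 deg


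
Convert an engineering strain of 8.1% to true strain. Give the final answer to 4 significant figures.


epsilon_true = ln(1 + epsilon_eng)
epsilon_true = ln(1 + 0.081)
epsilon_true = 0.07789


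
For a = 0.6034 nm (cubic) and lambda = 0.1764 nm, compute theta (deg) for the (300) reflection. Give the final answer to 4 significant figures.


d = a / sqrt(h^2+k^2+l^2)
d = 0.6034 / sqrt(9) = 0.201133 nm
lambda = 2*d*sin(theta)  =>  sin(theta) = lambda / (2*d)
sin(theta) = 0.1764 / (2 * 0.201133) = 0.438515
theta = 26.01 deg


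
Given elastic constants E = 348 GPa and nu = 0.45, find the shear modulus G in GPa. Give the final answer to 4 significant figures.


G = E / (2*(1+nu))
G = 348 / (2*(1+0.45))
G = 120 GPa


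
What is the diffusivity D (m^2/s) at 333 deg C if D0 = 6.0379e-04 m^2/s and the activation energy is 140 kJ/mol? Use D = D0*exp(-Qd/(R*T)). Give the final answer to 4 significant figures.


D = D0 * exp(-Qd / (R*T))
T = 606.15 K
D = 6.0379e-04 * exp(-140e3 / (8.314 * 606.15))
D = 5.2e-16 m^2/s


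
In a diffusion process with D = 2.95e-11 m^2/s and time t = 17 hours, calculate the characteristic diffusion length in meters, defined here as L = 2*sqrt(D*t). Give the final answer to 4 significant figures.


t = 17 hr = 61200 s
Diffusion length = 2*sqrt(D*t)
= 2*sqrt(2.95e-11 * 61200)
= 2.687e-03 m


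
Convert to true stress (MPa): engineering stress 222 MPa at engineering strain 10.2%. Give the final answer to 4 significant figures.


sigma_true = sigma_eng * (1 + epsilon_eng)
sigma_true = 222 * (1 + 0.102)
sigma_true = 244.6 MPa


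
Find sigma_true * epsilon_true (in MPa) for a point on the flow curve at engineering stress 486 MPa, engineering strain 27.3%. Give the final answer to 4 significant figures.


sigma_true = sigma_eng * (1 + epsilon_eng)
sigma_true = 486 * (1 + 0.273) = 618.678 MPa
epsilon_true = ln(1 + epsilon_eng)
epsilon_true = ln(1 + 0.273) = 0.241376
sigma_true * epsilon_true = 618.678 * 0.241376 = 149.3 MPa


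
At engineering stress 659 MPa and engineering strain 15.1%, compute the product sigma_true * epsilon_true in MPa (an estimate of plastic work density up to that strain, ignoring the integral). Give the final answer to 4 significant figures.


sigma_true = sigma_eng * (1 + epsilon_eng)
sigma_true = 659 * (1 + 0.151) = 758.509 MPa
epsilon_true = ln(1 + epsilon_eng)
epsilon_true = ln(1 + 0.151) = 0.140631
sigma_true * epsilon_true = 758.509 * 0.140631 = 106.7 MPa


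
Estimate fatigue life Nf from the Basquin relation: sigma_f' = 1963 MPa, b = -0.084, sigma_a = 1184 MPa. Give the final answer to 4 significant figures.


sigma_a = sigma_f' * (2*Nf)^b
2*Nf = (sigma_a / sigma_f')^(1/b)
2*Nf = (1184 / 1963)^(1/-0.084)
2*Nf = 411.066
Nf = 205.5 cycles


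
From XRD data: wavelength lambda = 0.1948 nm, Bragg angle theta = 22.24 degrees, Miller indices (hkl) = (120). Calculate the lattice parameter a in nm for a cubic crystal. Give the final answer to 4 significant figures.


d = lambda / (2*sin(theta))
d = 0.1948 / (2*sin(22.24 deg))
d = 0.25734 nm
a = d * sqrt(h^2+k^2+l^2) = 0.25734 * sqrt(5)
a = 0.5754 nm


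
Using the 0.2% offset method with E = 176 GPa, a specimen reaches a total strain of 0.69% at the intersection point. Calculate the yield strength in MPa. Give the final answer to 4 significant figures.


Offset strain = 0.002
Elastic strain at yield = total_strain - offset = 6.9e-03 - 0.002 = 4.9e-03
sigma_y = E * elastic_strain = 176000 * 4.9e-03
sigma_y = 862.4 MPa


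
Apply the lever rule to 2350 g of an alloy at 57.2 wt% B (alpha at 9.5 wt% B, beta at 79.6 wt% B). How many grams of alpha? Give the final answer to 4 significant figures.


f_alpha = (C_beta - C0) / (C_beta - C_alpha)
f_alpha = (79.6 - 57.2) / (79.6 - 9.5) = 0.319544
m_alpha = f_alpha * m_total = 0.319544 * 2350 = 750.9 g


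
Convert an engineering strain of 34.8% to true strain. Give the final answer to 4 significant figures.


epsilon_true = ln(1 + epsilon_eng)
epsilon_true = ln(1 + 0.348)
epsilon_true = 0.2986


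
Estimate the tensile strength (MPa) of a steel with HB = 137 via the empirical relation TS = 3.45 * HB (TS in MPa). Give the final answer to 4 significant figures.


TS (MPa) = 3.45 * HB
TS = 3.45 * 137
TS = 472.7 MPa


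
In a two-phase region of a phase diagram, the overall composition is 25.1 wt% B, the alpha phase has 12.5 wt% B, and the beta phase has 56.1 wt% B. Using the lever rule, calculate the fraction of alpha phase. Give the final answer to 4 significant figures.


f_alpha = (C_beta - C0) / (C_beta - C_alpha)
f_alpha = (56.1 - 25.1) / (56.1 - 12.5)
f_alpha = 0.711


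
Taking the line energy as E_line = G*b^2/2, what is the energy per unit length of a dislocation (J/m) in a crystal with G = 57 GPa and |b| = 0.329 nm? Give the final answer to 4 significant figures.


E = G*b^2/2
b = 0.329 nm = 3.29e-10 m
G = 57 GPa = 5.7e+10 Pa
E = 0.5 * 5.7e+10 * (3.29e-10)^2
E = 3.085e-09 J/m


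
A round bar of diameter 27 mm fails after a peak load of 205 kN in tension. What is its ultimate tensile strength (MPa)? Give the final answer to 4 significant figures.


A0 = pi*(d/2)^2 = pi*(27/2)^2 = 572.555 mm^2
UTS = F_max / A0 = 205*1000 / 572.555
UTS = 358 MPa


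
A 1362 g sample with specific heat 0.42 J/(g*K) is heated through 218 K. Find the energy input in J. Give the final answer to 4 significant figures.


Q = m * cp * dT
Q = 1362 * 0.42 * 218
Q = 124700 J


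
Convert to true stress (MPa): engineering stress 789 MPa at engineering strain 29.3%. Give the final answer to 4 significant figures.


sigma_true = sigma_eng * (1 + epsilon_eng)
sigma_true = 789 * (1 + 0.293)
sigma_true = 1020 MPa
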